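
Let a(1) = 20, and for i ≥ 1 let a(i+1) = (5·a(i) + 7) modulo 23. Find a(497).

16

Listing terms: a(1) = 20, a(2) = 15, a(3) = 13, a(4) = 3, a(5) = 22, a(6) = 2, a(7) = 17, a(8) = 0, a(9) = 7, a(10) = 19, a(11) = 10, a(12) = 11, a(13) = 16, a(14) = 18, a(15) = 5, a(16) = 9, a(17) = 6, a(18) = 14, a(19) = 8, a(20) = 1, a(21) = 12, a(22) = 21, a(23) = 20.
The sequence repeats with period 22.
(497 - 1) mod 22 = 12, so a(497) = a(13) = 16.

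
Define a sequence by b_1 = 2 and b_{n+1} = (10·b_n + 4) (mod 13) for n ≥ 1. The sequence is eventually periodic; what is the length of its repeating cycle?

6

We have b_1 = 2,  b_2 = 11,  b_3 = 10,  b_4 = 0,  b_5 = 4,  b_6 = 5,  b_7 = 2.
The sequence repeats with period 6.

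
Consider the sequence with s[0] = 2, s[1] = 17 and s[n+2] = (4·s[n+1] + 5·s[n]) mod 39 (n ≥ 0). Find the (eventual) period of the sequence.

Listing terms: s[0] = 2, s[1] = 17, s[2] = 0, s[3] = 7, s[4] = 28, s[5] = 30, s[6] = 26, s[7] = 20, s[8] = 15, s[9] = 4, s[10] = 13, s[11] = 33, s[12] = 2, s[13] = 17.
The sequence repeats with period 12.

12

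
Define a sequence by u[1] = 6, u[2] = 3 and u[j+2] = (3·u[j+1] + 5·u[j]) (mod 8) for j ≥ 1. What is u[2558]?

u[1] = 6, u[2] = 3, u[3] = 7, u[4] = 4, u[5] = 7, u[6] = 1, u[7] = 6, u[8] = 7, u[9] = 3, u[10] = 4, u[11] = 3, u[12] = 5, u[13] = 6, u[14] = 3.
Since (u[13], u[14]) = (u[1], u[2]) = (6, 3) (two consecutive terms determine the rest), the sequence is periodic with period 12.
So u[2558] = u[1 + ((2558-1) mod 12)] = u[2] = 3.

3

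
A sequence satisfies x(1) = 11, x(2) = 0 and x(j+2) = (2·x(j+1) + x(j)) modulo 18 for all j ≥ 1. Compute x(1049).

x(1) = 11; x(2) = 0; x(3) = 11; x(4) = 4; x(5) = 1; x(6) = 6; x(7) = 13; x(8) = 14; x(9) = 5; x(10) = 6; x(11) = 17; x(12) = 4; x(13) = 7; x(14) = 0; x(15) = 7; x(16) = 14; x(17) = 17; x(18) = 12; x(19) = 5; x(20) = 4; x(21) = 13; x(22) = 12; x(23) = 1; x(24) = 14; x(25) = 11; x(26) = 0.
Since (x(25), x(26)) = (x(1), x(2)) = (11, 0) (two consecutive terms determine the rest), the sequence is periodic with period 24.
So x(1049) = x(1 + ((1049-1) mod 24)) = x(17) = 17.

17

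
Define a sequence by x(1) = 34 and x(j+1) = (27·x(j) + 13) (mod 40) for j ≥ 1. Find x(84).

We have x(1) = 34; x(2) = 11; x(3) = 30; x(4) = 23; x(5) = 34.
The sequence repeats with period 4.
So x(84) = x(1 + ((84-1) mod 4)) = x(4) = 23.

23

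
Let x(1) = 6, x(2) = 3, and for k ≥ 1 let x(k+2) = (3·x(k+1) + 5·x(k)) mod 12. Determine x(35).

3

We have x(1) = 6,  x(2) = 3,  x(3) = 3,  x(4) = 0,  x(5) = 3,  x(6) = 9,  x(7) = 6,  x(8) = 3.
Since (x(7), x(8)) = (x(1), x(2)) = (6, 3) (two consecutive terms determine the rest), the sequence is periodic with period 6.
So x(35) = x(1 + ((35-1) mod 6)) = x(5) = 3.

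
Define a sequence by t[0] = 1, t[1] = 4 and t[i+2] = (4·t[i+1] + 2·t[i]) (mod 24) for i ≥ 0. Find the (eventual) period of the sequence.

Listing terms: t[0] = 1; t[1] = 4; t[2] = 18; t[3] = 8; t[4] = 20; t[5] = 0; t[6] = 16; t[7] = 16; t[8] = 0; t[9] = 8; t[10] = 8; t[11] = 0; t[12] = 16.
Since (t[11], t[12]) = (t[5], t[6]) = (0, 16) (two consecutive terms determine the rest), the sequence is eventually periodic: after a pre-period of length 5 it cycles with period 6.

6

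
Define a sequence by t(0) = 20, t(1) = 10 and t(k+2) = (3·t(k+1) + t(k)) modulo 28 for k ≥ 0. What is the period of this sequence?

Listing terms: t(0) = 20,  t(1) = 10,  t(2) = 22,  t(3) = 20,  t(4) = 26,  t(5) = 14,  t(6) = 12,  t(7) = 22,  t(8) = 22,  t(9) = 4,  t(10) = 6,  t(11) = 22,  t(12) = 16,  t(13) = 14,  t(14) = 2,  t(15) = 20,  t(16) = 6,  t(17) = 10,  t(18) = 8,  t(19) = 6,  t(20) = 26,  t(21) = 0,  t(22) = 26,  t(23) = 22,  t(24) = 8,  t(25) = 18,  t(26) = 6,  t(27) = 8,  t(28) = 2,  t(29) = 14,  t(30) = 16,  t(31) = 6,  t(32) = 6,  t(33) = 24,  t(34) = 22,  t(35) = 6,  t(36) = 12,  t(37) = 14,  t(38) = 26,  t(39) = 8,  t(40) = 22,  t(41) = 18,  t(42) = 20,  t(43) = 22,  t(44) = 2,  t(45) = 0,  t(46) = 2,  t(47) = 6,  t(48) = 20,  t(49) = 10.
Since (t(48), t(49)) = (t(0), t(1)) = (20, 10) (two consecutive terms determine the rest), the sequence is periodic with period 48.

48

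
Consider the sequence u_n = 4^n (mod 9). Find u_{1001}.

We have u_0 = 1, u_1 = 4, u_2 = 7, u_3 = 1.
The sequence repeats with period 3.
(1001 - 0) mod 3 = 2, so u_{1001} = u_2 = 7.

7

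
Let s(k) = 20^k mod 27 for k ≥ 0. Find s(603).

Computing terms: s(0) = 1,  s(1) = 20,  s(2) = 22,  s(3) = 8,  s(4) = 25,  s(5) = 14,  s(6) = 10,  s(7) = 11,  s(8) = 4,  s(9) = 26,  s(10) = 7,  s(11) = 5,  s(12) = 19,  s(13) = 2,  s(14) = 13,  s(15) = 17,  s(16) = 16,  s(17) = 23,  s(18) = 1.
Since s(18) = s(0) = 1, the sequence is periodic with period 18.
So s(603) = s(0 + ((603-0) mod 18)) = s(9) = 26.

26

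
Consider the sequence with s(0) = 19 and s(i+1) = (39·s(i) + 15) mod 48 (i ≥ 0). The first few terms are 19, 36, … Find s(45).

36

Listing terms: s(0) = 19,  s(1) = 36,  s(2) = 27,  s(3) = 12,  s(4) = 3,  s(5) = 36.
Since s(5) = s(1) = 36, the sequence is eventually periodic: after a pre-period of length 1 it cycles with period 4.
For i ≥ 1, s(i) depends only on (i - 1) mod 4. (45 - 1) mod 4 = 0, so s(45) = s(1) = 36.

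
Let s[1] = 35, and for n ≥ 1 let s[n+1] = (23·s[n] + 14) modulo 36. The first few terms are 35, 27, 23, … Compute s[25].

35

s[1] = 35,  s[2] = 27,  s[3] = 23,  s[4] = 3,  s[5] = 11,  s[6] = 15,  s[7] = 35.
Since s[7] = s[1] = 35, the sequence is periodic with period 6.
So s[25] = s[1 + ((25-1) mod 6)] = s[1] = 35.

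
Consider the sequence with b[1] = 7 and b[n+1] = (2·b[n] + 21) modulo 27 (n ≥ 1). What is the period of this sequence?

We have b[1] = 7; b[2] = 8; b[3] = 10; b[4] = 14; b[5] = 22; b[6] = 11; b[7] = 16; b[8] = 26; b[9] = 19; b[10] = 5; b[11] = 4; b[12] = 2; b[13] = 25; b[14] = 17; b[15] = 1; b[16] = 23; b[17] = 13; b[18] = 20; b[19] = 7.
The sequence repeats with period 18.

18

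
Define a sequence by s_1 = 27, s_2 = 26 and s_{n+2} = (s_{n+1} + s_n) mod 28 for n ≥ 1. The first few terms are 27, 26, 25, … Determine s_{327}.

Listing terms: s_1 = 27; s_2 = 26; s_3 = 25; s_4 = 23; s_5 = 20; s_6 = 15; s_7 = 7; s_8 = 22; s_9 = 1; s_{10} = 23; s_{11} = 24; s_{12} = 19; s_{13} = 15; s_{14} = 6; s_{15} = 21; s_{16} = 27; s_{17} = 20; s_{18} = 19; s_{19} = 11; s_{20} = 2; s_{21} = 13; s_{22} = 15; s_{23} = 0; s_{24} = 15; s_{25} = 15; s_{26} = 2; s_{27} = 17; s_{28} = 19; s_{29} = 8; s_{30} = 27; s_{31} = 7; s_{32} = 6; s_{33} = 13; s_{34} = 19; s_{35} = 4; s_{36} = 23; s_{37} = 27; s_{38} = 22; s_{39} = 21; s_{40} = 15; s_{41} = 8; s_{42} = 23; s_{43} = 3; s_{44} = 26; s_{45} = 1; s_{46} = 27; s_{47} = 0; s_{48} = 27; s_{49} = 27; s_{50} = 26.
The sequence repeats with period 48.
So s_{327} = s_{1 + ((327-1) mod 48)} = s_{39} = 21.

21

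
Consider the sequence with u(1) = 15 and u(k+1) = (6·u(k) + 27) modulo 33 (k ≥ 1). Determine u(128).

6

Listing terms: u(1) = 15; u(2) = 18; u(3) = 3; u(4) = 12; u(5) = 0; u(6) = 27; u(7) = 24; u(8) = 6; u(9) = 30; u(10) = 9; u(11) = 15.
The sequence repeats with period 10.
(128 - 1) mod 10 = 7, so u(128) = u(8) = 6.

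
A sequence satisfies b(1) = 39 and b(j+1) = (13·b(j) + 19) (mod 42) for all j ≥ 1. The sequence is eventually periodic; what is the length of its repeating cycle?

Listing terms: b(1) = 39,  b(2) = 22,  b(3) = 11,  b(4) = 36,  b(5) = 25,  b(6) = 8,  b(7) = 39.
The sequence repeats with period 6.

6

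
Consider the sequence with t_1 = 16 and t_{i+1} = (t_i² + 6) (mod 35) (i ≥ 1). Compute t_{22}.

t_1 = 16, t_2 = 17, t_3 = 15, t_4 = 21, t_5 = 27, t_6 = 0, t_7 = 6, t_8 = 7, t_9 = 20, t_{10} = 21.
Since t_{10} = t_4 = 21, the sequence is eventually periodic: after a pre-period of length 3 it cycles with period 6.
For i ≥ 4, t_i depends only on (i - 4) mod 6. (22 - 4) mod 6 = 0, so t_{22} = t_4 = 21.

21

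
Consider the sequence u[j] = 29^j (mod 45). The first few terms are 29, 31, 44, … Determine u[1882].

We have u[1] = 29,  u[2] = 31,  u[3] = 44,  u[4] = 16,  u[5] = 14,  u[6] = 1,  u[7] = 29.
The sequence repeats with period 6.
So u[1882] = u[1 + ((1882-1) mod 6)] = u[4] = 16.

16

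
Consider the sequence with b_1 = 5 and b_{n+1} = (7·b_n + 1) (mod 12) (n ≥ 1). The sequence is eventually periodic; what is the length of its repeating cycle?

6

b_1 = 5, b_2 = 0, b_3 = 1, b_4 = 8, b_5 = 9, b_6 = 4, b_7 = 5.
The sequence repeats with period 6.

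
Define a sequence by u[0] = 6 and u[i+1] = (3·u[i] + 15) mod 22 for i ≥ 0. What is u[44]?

8

Computing terms: u[0] = 6, u[1] = 11, u[2] = 4, u[3] = 5, u[4] = 8, u[5] = 17, u[6] = 0, u[7] = 15, u[8] = 16, u[9] = 19, u[10] = 6.
The sequence repeats with period 10.
So u[44] = u[0 + ((44-0) mod 10)] = u[4] = 8.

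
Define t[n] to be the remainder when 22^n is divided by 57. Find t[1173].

We have t[0] = 1,  t[1] = 22,  t[2] = 28,  t[3] = 46,  t[4] = 43,  t[5] = 34,  t[6] = 7,  t[7] = 40,  t[8] = 25,  t[9] = 37,  t[10] = 16,  t[11] = 10,  t[12] = 49,  t[13] = 52,  t[14] = 4,  t[15] = 31,  t[16] = 55,  t[17] = 13,  t[18] = 1.
The sequence repeats with period 18.
(1173 - 0) mod 18 = 3, so t[1173] = t[3] = 46.

46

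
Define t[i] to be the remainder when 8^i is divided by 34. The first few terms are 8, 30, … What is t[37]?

t[1] = 8, t[2] = 30, t[3] = 2, t[4] = 16, t[5] = 26, t[6] = 4, t[7] = 32, t[8] = 18, t[9] = 8.
Since t[9] = t[1] = 8, the sequence is periodic with period 8.
(37 - 1) mod 8 = 4, so t[37] = t[5] = 26.

26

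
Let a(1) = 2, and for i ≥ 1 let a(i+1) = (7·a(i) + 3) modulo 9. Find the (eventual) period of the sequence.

a(1) = 2; a(2) = 8; a(3) = 5; a(4) = 2.
The sequence repeats with period 3.

3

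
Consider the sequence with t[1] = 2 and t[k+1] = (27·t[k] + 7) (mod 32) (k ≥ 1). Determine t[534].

We have t[1] = 2; t[2] = 29; t[3] = 22; t[4] = 25; t[5] = 10; t[6] = 21; t[7] = 30; t[8] = 17; t[9] = 18; t[10] = 13; t[11] = 6; t[12] = 9; t[13] = 26; t[14] = 5; t[15] = 14; t[16] = 1; t[17] = 2.
Since t[17] = t[1] = 2, the sequence is periodic with period 16.
(534 - 1) mod 16 = 5, so t[534] = t[6] = 21.

21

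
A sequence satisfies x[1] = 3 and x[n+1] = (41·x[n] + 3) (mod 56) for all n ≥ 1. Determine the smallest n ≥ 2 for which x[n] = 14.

2

Listing terms: x[1] = 3, x[2] = 14, x[3] = 17, x[4] = 28, x[5] = 31, x[6] = 42, x[7] = 45, x[8] = 0, x[9] = 3.
The sequence repeats with period 8.
The value 14 first appears (with n ≥ 2) at x[2].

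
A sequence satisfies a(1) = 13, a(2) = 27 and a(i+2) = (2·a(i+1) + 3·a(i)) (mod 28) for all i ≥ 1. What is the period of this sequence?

Computing terms: a(1) = 13,  a(2) = 27,  a(3) = 9,  a(4) = 15,  a(5) = 1,  a(6) = 19,  a(7) = 13,  a(8) = 27.
Since (a(7), a(8)) = (a(1), a(2)) = (13, 27) (two consecutive terms determine the rest), the sequence is periodic with period 6.

6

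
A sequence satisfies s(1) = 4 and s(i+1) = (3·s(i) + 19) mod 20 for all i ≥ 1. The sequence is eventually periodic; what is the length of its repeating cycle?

We have s(1) = 4, s(2) = 11, s(3) = 12, s(4) = 15, s(5) = 4.
Since s(5) = s(1) = 4, the sequence is periodic with period 4.

4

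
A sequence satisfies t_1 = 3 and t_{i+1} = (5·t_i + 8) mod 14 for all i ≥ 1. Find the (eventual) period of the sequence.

We have t_1 = 3, t_2 = 9, t_3 = 11, t_4 = 7, t_5 = 1, t_6 = 13, t_7 = 3.
The sequence repeats with period 6.

6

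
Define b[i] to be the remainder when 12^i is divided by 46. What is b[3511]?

b[0] = 1, b[1] = 12, b[2] = 6, b[3] = 26, b[4] = 36, b[5] = 18, b[6] = 32, b[7] = 16, b[8] = 8, b[9] = 4, b[10] = 2, b[11] = 24, b[12] = 12.
Since b[12] = b[1] = 12, the sequence is eventually periodic: after a pre-period of length 1 it cycles with period 11.
For i ≥ 1, b[i] depends only on (i - 1) mod 11. (3511 - 1) mod 11 = 1, so b[3511] = b[2] = 6.

6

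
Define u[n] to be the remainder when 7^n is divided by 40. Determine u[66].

9

Listing terms: u[1] = 7,  u[2] = 9,  u[3] = 23,  u[4] = 1,  u[5] = 7.
The sequence repeats with period 4.
So u[66] = u[1 + ((66-1) mod 4)] = u[2] = 9.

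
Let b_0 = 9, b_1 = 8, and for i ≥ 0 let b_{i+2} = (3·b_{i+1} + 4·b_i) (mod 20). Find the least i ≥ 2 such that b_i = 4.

9

Computing terms: b_0 = 9, b_1 = 8, b_2 = 0, b_3 = 12, b_4 = 16, b_5 = 16, b_6 = 12, b_7 = 0, b_8 = 8, b_9 = 4, b_{10} = 4, b_{11} = 8, b_{12} = 0.
Since (b_{11}, b_{12}) = (b_1, b_2) = (8, 0) (two consecutive terms determine the rest), the sequence is eventually periodic: after a pre-period of length 1 it cycles with period 10.
The value 4 first appears (with i ≥ 2) at b_9.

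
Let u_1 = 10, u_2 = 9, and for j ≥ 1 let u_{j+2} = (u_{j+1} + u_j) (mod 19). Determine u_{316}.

We have u_1 = 10, u_2 = 9, u_3 = 0, u_4 = 9, u_5 = 9, u_6 = 18, u_7 = 8, u_8 = 7, u_9 = 15, u_{10} = 3, u_{11} = 18, u_{12} = 2, u_{13} = 1, u_{14} = 3, u_{15} = 4, u_{16} = 7, u_{17} = 11, u_{18} = 18, u_{19} = 10, u_{20} = 9.
Since (u_{19}, u_{20}) = (u_1, u_2) = (10, 9) (two consecutive terms determine the rest), the sequence is periodic with period 18.
(316 - 1) mod 18 = 9, so u_{316} = u_{10} = 3.

3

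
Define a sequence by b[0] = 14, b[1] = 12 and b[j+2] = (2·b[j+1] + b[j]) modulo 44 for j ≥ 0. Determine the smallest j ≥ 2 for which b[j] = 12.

17

b[0] = 14; b[1] = 12; b[2] = 38; b[3] = 0; b[4] = 38; b[5] = 32; b[6] = 14; b[7] = 16; b[8] = 2; b[9] = 20; b[10] = 42; b[11] = 16; b[12] = 30; b[13] = 32; b[14] = 6; b[15] = 0; b[16] = 6; b[17] = 12; b[18] = 30; b[19] = 28; b[20] = 42; b[21] = 24; b[22] = 2; b[23] = 28; b[24] = 14; b[25] = 12.
Since (b[24], b[25]) = (b[0], b[1]) = (14, 12) (two consecutive terms determine the rest), the sequence is periodic with period 24.
The value 12 first appears (with j ≥ 2) at b[17].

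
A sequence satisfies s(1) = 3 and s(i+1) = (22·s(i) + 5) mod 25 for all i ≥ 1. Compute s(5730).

6

s(1) = 3,  s(2) = 21,  s(3) = 17,  s(4) = 4,  s(5) = 18,  s(6) = 1,  s(7) = 2,  s(8) = 24,  s(9) = 8,  s(10) = 6,  s(11) = 12,  s(12) = 19,  s(13) = 23,  s(14) = 11,  s(15) = 22,  s(16) = 14,  s(17) = 13,  s(18) = 16,  s(19) = 7,  s(20) = 9,  s(21) = 3.
Since s(21) = s(1) = 3, the sequence is periodic with period 20.
So s(5730) = s(1 + ((5730-1) mod 20)) = s(10) = 6.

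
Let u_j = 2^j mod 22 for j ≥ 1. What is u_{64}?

16

We have u_1 = 2,  u_2 = 4,  u_3 = 8,  u_4 = 16,  u_5 = 10,  u_6 = 20,  u_7 = 18,  u_8 = 14,  u_9 = 6,  u_{10} = 12,  u_{11} = 2.
Since u_{11} = u_1 = 2, the sequence is periodic with period 10.
(64 - 1) mod 10 = 3, so u_{64} = u_4 = 16.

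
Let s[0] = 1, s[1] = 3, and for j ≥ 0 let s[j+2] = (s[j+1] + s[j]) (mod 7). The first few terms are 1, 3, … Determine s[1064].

6

Listing terms: s[0] = 1, s[1] = 3, s[2] = 4, s[3] = 0, s[4] = 4, s[5] = 4, s[6] = 1, s[7] = 5, s[8] = 6, s[9] = 4, s[10] = 3, s[11] = 0, s[12] = 3, s[13] = 3, s[14] = 6, s[15] = 2, s[16] = 1, s[17] = 3.
Since (s[16], s[17]) = (s[0], s[1]) = (1, 3) (two consecutive terms determine the rest), the sequence is periodic with period 16.
So s[1064] = s[0 + ((1064-0) mod 16)] = s[8] = 6.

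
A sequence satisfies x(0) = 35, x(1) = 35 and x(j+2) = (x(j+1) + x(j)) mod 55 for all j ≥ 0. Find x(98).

35

x(0) = 35,  x(1) = 35,  x(2) = 15,  x(3) = 50,  x(4) = 10,  x(5) = 5,  x(6) = 15,  x(7) = 20,  x(8) = 35,  x(9) = 0,  x(10) = 35,  x(11) = 35.
The sequence repeats with period 10.
So x(98) = x(0 + ((98-0) mod 10)) = x(8) = 35.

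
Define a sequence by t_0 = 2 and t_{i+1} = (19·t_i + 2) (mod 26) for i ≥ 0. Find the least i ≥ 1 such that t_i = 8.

2

Computing terms: t_0 = 2,  t_1 = 14,  t_2 = 8,  t_3 = 24,  t_4 = 16,  t_5 = 20,  t_6 = 18,  t_7 = 6,  t_8 = 12,  t_9 = 22,  t_{10} = 4,  t_{11} = 0,  t_{12} = 2.
The sequence repeats with period 12.
The value 8 first appears (with i ≥ 1) at t_2.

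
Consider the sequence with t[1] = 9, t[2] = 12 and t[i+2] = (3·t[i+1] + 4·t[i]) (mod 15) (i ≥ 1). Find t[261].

Computing terms: t[1] = 9; t[2] = 12; t[3] = 12; t[4] = 9; t[5] = 0; t[6] = 6; t[7] = 3; t[8] = 3; t[9] = 6; t[10] = 0; t[11] = 9; t[12] = 12.
Since (t[11], t[12]) = (t[1], t[2]) = (9, 12) (two consecutive terms determine the rest), the sequence is periodic with period 10.
(261 - 1) mod 10 = 0, so t[261] = t[1] = 9.

9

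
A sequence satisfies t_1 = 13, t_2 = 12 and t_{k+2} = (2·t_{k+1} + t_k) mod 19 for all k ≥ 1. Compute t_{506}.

t_1 = 13,  t_2 = 12,  t_3 = 18,  t_4 = 10,  t_5 = 0,  t_6 = 10,  t_7 = 1,  t_8 = 12,  t_9 = 6,  t_{10} = 5,  t_{11} = 16,  t_{12} = 18,  t_{13} = 14,  t_{14} = 8,  t_{15} = 11,  t_{16} = 11,  t_{17} = 14,  t_{18} = 1,  t_{19} = 16,  t_{20} = 14,  t_{21} = 6,  t_{22} = 7,  t_{23} = 1,  t_{24} = 9,  t_{25} = 0,  t_{26} = 9,  t_{27} = 18,  t_{28} = 7,  t_{29} = 13,  t_{30} = 14,  t_{31} = 3,  t_{32} = 1,  t_{33} = 5,  t_{34} = 11,  t_{35} = 8,  t_{36} = 8,  t_{37} = 5,  t_{38} = 18,  t_{39} = 3,  t_{40} = 5,  t_{41} = 13,  t_{42} = 12.
Since (t_{41}, t_{42}) = (t_1, t_2) = (13, 12) (two consecutive terms determine the rest), the sequence is periodic with period 40.
So t_{506} = t_{1 + ((506-1) mod 40)} = t_{26} = 9.

9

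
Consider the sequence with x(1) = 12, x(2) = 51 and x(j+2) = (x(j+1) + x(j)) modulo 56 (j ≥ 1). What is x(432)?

39

We have x(1) = 12, x(2) = 51, x(3) = 7, x(4) = 2, x(5) = 9, x(6) = 11, x(7) = 20, x(8) = 31, x(9) = 51, x(10) = 26, x(11) = 21, x(12) = 47, x(13) = 12, x(14) = 3, x(15) = 15, x(16) = 18, x(17) = 33, x(18) = 51, x(19) = 28, x(20) = 23, x(21) = 51, x(22) = 18, x(23) = 13, x(24) = 31, x(25) = 44, x(26) = 19, x(27) = 7, x(28) = 26, x(29) = 33, x(30) = 3, x(31) = 36, x(32) = 39, x(33) = 19, x(34) = 2, x(35) = 21, x(36) = 23, x(37) = 44, x(38) = 11, x(39) = 55, x(40) = 10, x(41) = 9, x(42) = 19, x(43) = 28, x(44) = 47, x(45) = 19, x(46) = 10, x(47) = 29, x(48) = 39, x(49) = 12, x(50) = 51.
The sequence repeats with period 48.
So x(432) = x(1 + ((432-1) mod 48)) = x(48) = 39.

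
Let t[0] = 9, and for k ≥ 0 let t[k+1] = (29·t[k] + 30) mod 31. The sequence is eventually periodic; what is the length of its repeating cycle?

Listing terms: t[0] = 9, t[1] = 12, t[2] = 6, t[3] = 18, t[4] = 25, t[5] = 11, t[6] = 8, t[7] = 14, t[8] = 2, t[9] = 26, t[10] = 9.
The sequence repeats with period 10.

10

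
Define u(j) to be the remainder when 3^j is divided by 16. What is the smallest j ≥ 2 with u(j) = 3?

We have u(1) = 3, u(2) = 9, u(3) = 11, u(4) = 1, u(5) = 3.
Since u(5) = u(1) = 3, the sequence is periodic with period 4.
The value 3 next appears (with j ≥ 2) at u(5).

5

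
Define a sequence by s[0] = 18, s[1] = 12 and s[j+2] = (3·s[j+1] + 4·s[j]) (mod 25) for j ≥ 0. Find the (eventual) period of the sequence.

10

Computing terms: s[0] = 18,  s[1] = 12,  s[2] = 8,  s[3] = 22,  s[4] = 23,  s[5] = 7,  s[6] = 13,  s[7] = 17,  s[8] = 3,  s[9] = 2,  s[10] = 18,  s[11] = 12.
The sequence repeats with period 10.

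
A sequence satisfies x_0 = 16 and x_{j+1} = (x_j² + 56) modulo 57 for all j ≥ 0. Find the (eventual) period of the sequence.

x_0 = 16,  x_1 = 27,  x_2 = 44,  x_3 = 54,  x_4 = 8,  x_5 = 6,  x_6 = 35,  x_7 = 27.
Since x_7 = x_1 = 27, the sequence is eventually periodic: after a pre-period of length 1 it cycles with period 6.

6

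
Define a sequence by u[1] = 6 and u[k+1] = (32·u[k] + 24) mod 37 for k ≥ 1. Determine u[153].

36

Listing terms: u[1] = 6; u[2] = 31; u[3] = 17; u[4] = 13; u[5] = 33; u[6] = 7; u[7] = 26; u[8] = 5; u[9] = 36; u[10] = 29; u[11] = 27; u[12] = 0; u[13] = 24; u[14] = 15; u[15] = 23; u[16] = 20; u[17] = 35; u[18] = 34; u[19] = 2; u[20] = 14; u[21] = 28; u[22] = 32; u[23] = 12; u[24] = 1; u[25] = 19; u[26] = 3; u[27] = 9; u[28] = 16; u[29] = 18; u[30] = 8; u[31] = 21; u[32] = 30; u[33] = 22; u[34] = 25; u[35] = 10; u[36] = 11; u[37] = 6.
Since u[37] = u[1] = 6, the sequence is periodic with period 36.
(153 - 1) mod 36 = 8, so u[153] = u[9] = 36.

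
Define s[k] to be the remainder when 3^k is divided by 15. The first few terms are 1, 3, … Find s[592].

6

s[0] = 1; s[1] = 3; s[2] = 9; s[3] = 12; s[4] = 6; s[5] = 3.
Since s[5] = s[1] = 3, the sequence is eventually periodic: after a pre-period of length 1 it cycles with period 4.
For k ≥ 1, s[k] depends only on (k - 1) mod 4. (592 - 1) mod 4 = 3, so s[592] = s[4] = 6.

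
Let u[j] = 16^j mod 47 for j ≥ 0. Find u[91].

u[0] = 1; u[1] = 16; u[2] = 21; u[3] = 7; u[4] = 18; u[5] = 6; u[6] = 2; u[7] = 32; u[8] = 42; u[9] = 14; u[10] = 36; u[11] = 12; u[12] = 4; u[13] = 17; u[14] = 37; u[15] = 28; u[16] = 25; u[17] = 24; u[18] = 8; u[19] = 34; u[20] = 27; u[21] = 9; u[22] = 3; u[23] = 1.
The sequence repeats with period 23.
So u[91] = u[0 + ((91-0) mod 23)] = u[22] = 3.

3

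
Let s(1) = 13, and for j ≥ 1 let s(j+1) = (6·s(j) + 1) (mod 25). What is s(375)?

We have s(1) = 13,  s(2) = 4,  s(3) = 0,  s(4) = 1,  s(5) = 7,  s(6) = 18,  s(7) = 9,  s(8) = 5,  s(9) = 6,  s(10) = 12,  s(11) = 23,  s(12) = 14,  s(13) = 10,  s(14) = 11,  s(15) = 17,  s(16) = 3,  s(17) = 19,  s(18) = 15,  s(19) = 16,  s(20) = 22,  s(21) = 8,  s(22) = 24,  s(23) = 20,  s(24) = 21,  s(25) = 2,  s(26) = 13.
Since s(26) = s(1) = 13, the sequence is periodic with period 25.
(375 - 1) mod 25 = 24, so s(375) = s(25) = 2.

2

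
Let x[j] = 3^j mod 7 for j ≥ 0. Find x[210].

1

x[0] = 1; x[1] = 3; x[2] = 2; x[3] = 6; x[4] = 4; x[5] = 5; x[6] = 1.
Since x[6] = x[0] = 1, the sequence is periodic with period 6.
(210 - 0) mod 6 = 0, so x[210] = x[0] = 1.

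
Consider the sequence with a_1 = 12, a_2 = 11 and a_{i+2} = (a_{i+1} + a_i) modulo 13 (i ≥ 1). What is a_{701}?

12

Computing terms: a_1 = 12,  a_2 = 11,  a_3 = 10,  a_4 = 8,  a_5 = 5,  a_6 = 0,  a_7 = 5,  a_8 = 5,  a_9 = 10,  a_{10} = 2,  a_{11} = 12,  a_{12} = 1,  a_{13} = 0,  a_{14} = 1,  a_{15} = 1,  a_{16} = 2,  a_{17} = 3,  a_{18} = 5,  a_{19} = 8,  a_{20} = 0,  a_{21} = 8,  a_{22} = 8,  a_{23} = 3,  a_{24} = 11,  a_{25} = 1,  a_{26} = 12,  a_{27} = 0,  a_{28} = 12,  a_{29} = 12,  a_{30} = 11.
The sequence repeats with period 28.
So a_{701} = a_{1 + ((701-1) mod 28)} = a_1 = 12.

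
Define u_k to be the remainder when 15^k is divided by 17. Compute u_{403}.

We have u_0 = 1; u_1 = 15; u_2 = 4; u_3 = 9; u_4 = 16; u_5 = 2; u_6 = 13; u_7 = 8; u_8 = 1.
Since u_8 = u_0 = 1, the sequence is periodic with period 8.
(403 - 0) mod 8 = 3, so u_{403} = u_3 = 9.

9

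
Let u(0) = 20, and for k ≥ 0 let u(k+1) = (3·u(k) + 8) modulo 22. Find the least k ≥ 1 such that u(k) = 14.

Computing terms: u(0) = 20; u(1) = 2; u(2) = 14; u(3) = 6; u(4) = 4; u(5) = 20.
Since u(5) = u(0) = 20, the sequence is periodic with period 5.
The value 14 first appears (with k ≥ 1) at u(2).

2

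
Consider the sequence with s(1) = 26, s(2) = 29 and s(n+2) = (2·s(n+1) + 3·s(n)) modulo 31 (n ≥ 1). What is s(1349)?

0

Listing terms: s(1) = 26,  s(2) = 29,  s(3) = 12,  s(4) = 18,  s(5) = 10,  s(6) = 12,  s(7) = 23,  s(8) = 20,  s(9) = 16,  s(10) = 30,  s(11) = 15,  s(12) = 27,  s(13) = 6,  s(14) = 0,  s(15) = 18,  s(16) = 5,  s(17) = 2,  s(18) = 19,  s(19) = 13,  s(20) = 21,  s(21) = 19,  s(22) = 8,  s(23) = 11,  s(24) = 15,  s(25) = 1,  s(26) = 16,  s(27) = 4,  s(28) = 25,  s(29) = 0,  s(30) = 13,  s(31) = 26,  s(32) = 29.
The sequence repeats with period 30.
(1349 - 1) mod 30 = 28, so s(1349) = s(29) = 0.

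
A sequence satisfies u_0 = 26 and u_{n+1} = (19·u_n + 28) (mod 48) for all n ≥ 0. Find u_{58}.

42

Listing terms: u_0 = 26; u_1 = 42; u_2 = 10; u_3 = 26.
Since u_3 = u_0 = 26, the sequence is periodic with period 3.
So u_{58} = u_{0 + ((58-0) mod 3)} = u_1 = 42.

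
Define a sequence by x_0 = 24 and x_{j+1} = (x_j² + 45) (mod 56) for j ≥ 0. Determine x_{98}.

14

We have x_0 = 24,  x_1 = 5,  x_2 = 14,  x_3 = 17,  x_4 = 54,  x_5 = 49,  x_6 = 38,  x_7 = 33,  x_8 = 14.
Since x_8 = x_2 = 14, the sequence is eventually periodic: after a pre-period of length 2 it cycles with period 6.
For j ≥ 2, x_j depends only on (j - 2) mod 6. (98 - 2) mod 6 = 0, so x_{98} = x_2 = 14.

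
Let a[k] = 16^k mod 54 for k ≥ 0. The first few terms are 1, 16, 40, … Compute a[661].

We have a[0] = 1,  a[1] = 16,  a[2] = 40,  a[3] = 46,  a[4] = 34,  a[5] = 4,  a[6] = 10,  a[7] = 52,  a[8] = 22,  a[9] = 28,  a[10] = 16.
Since a[10] = a[1] = 16, the sequence is eventually periodic: after a pre-period of length 1 it cycles with period 9.
For k ≥ 1, a[k] depends only on (k - 1) mod 9. (661 - 1) mod 9 = 3, so a[661] = a[4] = 34.

34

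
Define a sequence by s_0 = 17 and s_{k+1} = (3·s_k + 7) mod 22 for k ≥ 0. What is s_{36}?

Listing terms: s_0 = 17, s_1 = 14, s_2 = 5, s_3 = 0, s_4 = 7, s_5 = 6, s_6 = 3, s_7 = 16, s_8 = 11, s_9 = 18, s_{10} = 17.
Since s_{10} = s_0 = 17, the sequence is periodic with period 10.
(36 - 0) mod 10 = 6, so s_{36} = s_6 = 3.

3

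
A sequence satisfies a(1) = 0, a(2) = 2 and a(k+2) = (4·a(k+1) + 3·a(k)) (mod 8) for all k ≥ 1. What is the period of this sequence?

4

Listing terms: a(1) = 0,  a(2) = 2,  a(3) = 0,  a(4) = 6,  a(5) = 0,  a(6) = 2.
Since (a(5), a(6)) = (a(1), a(2)) = (0, 2) (two consecutive terms determine the rest), the sequence is periodic with period 4.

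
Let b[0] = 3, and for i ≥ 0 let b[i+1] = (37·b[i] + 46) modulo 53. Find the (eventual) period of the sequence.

26

b[0] = 3,  b[1] = 51,  b[2] = 25,  b[3] = 17,  b[4] = 39,  b[5] = 5,  b[6] = 19,  b[7] = 7,  b[8] = 40,  b[9] = 42,  b[10] = 10,  b[11] = 45,  b[12] = 15,  b[13] = 18,  b[14] = 23,  b[15] = 49,  b[16] = 4,  b[17] = 35,  b[18] = 16,  b[19] = 2,  b[20] = 14,  b[21] = 34,  b[22] = 32,  b[23] = 11,  b[24] = 29,  b[25] = 6,  b[26] = 3.
Since b[26] = b[0] = 3, the sequence is periodic with period 26.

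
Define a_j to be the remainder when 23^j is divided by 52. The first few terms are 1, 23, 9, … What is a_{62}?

9

Computing terms: a_0 = 1; a_1 = 23; a_2 = 9; a_3 = 51; a_4 = 29; a_5 = 43; a_6 = 1.
Since a_6 = a_0 = 1, the sequence is periodic with period 6.
(62 - 0) mod 6 = 2, so a_{62} = a_2 = 9.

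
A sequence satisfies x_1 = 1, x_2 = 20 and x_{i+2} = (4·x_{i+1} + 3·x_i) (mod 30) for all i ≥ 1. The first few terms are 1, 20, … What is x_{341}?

Computing terms: x_1 = 1; x_2 = 20; x_3 = 23; x_4 = 2; x_5 = 17; x_6 = 14; x_7 = 17; x_8 = 20; x_9 = 11; x_{10} = 14; x_{11} = 29; x_{12} = 8; x_{13} = 29; x_{14} = 20; x_{15} = 17; x_{16} = 8; x_{17} = 23; x_{18} = 26; x_{19} = 23; x_{20} = 20; x_{21} = 29; x_{22} = 26; x_{23} = 11; x_{24} = 2; x_{25} = 11; x_{26} = 20; x_{27} = 23.
Since (x_{26}, x_{27}) = (x_2, x_3) = (20, 23) (two consecutive terms determine the rest), the sequence is eventually periodic: after a pre-period of length 1 it cycles with period 24.
For i ≥ 2, x_i depends only on (i - 2) mod 24. (341 - 2) mod 24 = 3, so x_{341} = x_5 = 17.

17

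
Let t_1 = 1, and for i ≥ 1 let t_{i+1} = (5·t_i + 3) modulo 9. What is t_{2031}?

7

Listing terms: t_1 = 1; t_2 = 8; t_3 = 7; t_4 = 2; t_5 = 4; t_6 = 5; t_7 = 1.
Since t_7 = t_1 = 1, the sequence is periodic with period 6.
So t_{2031} = t_{1 + ((2031-1) mod 6)} = t_3 = 7.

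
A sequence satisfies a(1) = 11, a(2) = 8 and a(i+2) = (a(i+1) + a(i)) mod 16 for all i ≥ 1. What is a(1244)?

We have a(1) = 11; a(2) = 8; a(3) = 3; a(4) = 11; a(5) = 14; a(6) = 9; a(7) = 7; a(8) = 0; a(9) = 7; a(10) = 7; a(11) = 14; a(12) = 5; a(13) = 3; a(14) = 8; a(15) = 11; a(16) = 3; a(17) = 14; a(18) = 1; a(19) = 15; a(20) = 0; a(21) = 15; a(22) = 15; a(23) = 14; a(24) = 13; a(25) = 11; a(26) = 8.
The sequence repeats with period 24.
So a(1244) = a(1 + ((1244-1) mod 24)) = a(20) = 0.

0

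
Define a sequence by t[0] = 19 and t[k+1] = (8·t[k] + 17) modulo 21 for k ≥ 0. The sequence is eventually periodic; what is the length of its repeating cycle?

t[0] = 19, t[1] = 1, t[2] = 4, t[3] = 7, t[4] = 10, t[5] = 13, t[6] = 16, t[7] = 19.
The sequence repeats with period 7.

7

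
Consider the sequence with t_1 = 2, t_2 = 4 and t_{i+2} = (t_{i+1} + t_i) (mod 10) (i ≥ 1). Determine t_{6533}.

Listing terms: t_1 = 2,  t_2 = 4,  t_3 = 6,  t_4 = 0,  t_5 = 6,  t_6 = 6,  t_7 = 2,  t_8 = 8,  t_9 = 0,  t_{10} = 8,  t_{11} = 8,  t_{12} = 6,  t_{13} = 4,  t_{14} = 0,  t_{15} = 4,  t_{16} = 4,  t_{17} = 8,  t_{18} = 2,  t_{19} = 0,  t_{20} = 2,  t_{21} = 2,  t_{22} = 4.
Since (t_{21}, t_{22}) = (t_1, t_2) = (2, 4) (two consecutive terms determine the rest), the sequence is periodic with period 20.
So t_{6533} = t_{1 + ((6533-1) mod 20)} = t_{13} = 4.

4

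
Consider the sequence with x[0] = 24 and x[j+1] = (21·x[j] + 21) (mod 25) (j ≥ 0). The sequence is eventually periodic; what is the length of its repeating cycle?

25

Computing terms: x[0] = 24, x[1] = 0, x[2] = 21, x[3] = 12, x[4] = 23, x[5] = 4, x[6] = 5, x[7] = 1, x[8] = 17, x[9] = 3, x[10] = 9, x[11] = 10, x[12] = 6, x[13] = 22, x[14] = 8, x[15] = 14, x[16] = 15, x[17] = 11, x[18] = 2, x[19] = 13, x[20] = 19, x[21] = 20, x[22] = 16, x[23] = 7, x[24] = 18, x[25] = 24.
Since x[25] = x[0] = 24, the sequence is periodic with period 25.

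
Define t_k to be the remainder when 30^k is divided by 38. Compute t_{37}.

30

Computing terms: t_1 = 30,  t_2 = 26,  t_3 = 20,  t_4 = 30.
The sequence repeats with period 3.
(37 - 1) mod 3 = 0, so t_{37} = t_1 = 30.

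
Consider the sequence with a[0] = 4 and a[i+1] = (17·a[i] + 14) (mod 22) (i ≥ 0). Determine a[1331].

Computing terms: a[0] = 4,  a[1] = 16,  a[2] = 0,  a[3] = 14,  a[4] = 10,  a[5] = 8,  a[6] = 18,  a[7] = 12,  a[8] = 20,  a[9] = 2,  a[10] = 4.
The sequence repeats with period 10.
So a[1331] = a[0 + ((1331-0) mod 10)] = a[1] = 16.

16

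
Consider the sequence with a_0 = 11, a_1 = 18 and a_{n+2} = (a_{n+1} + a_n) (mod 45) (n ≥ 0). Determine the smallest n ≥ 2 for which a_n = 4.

Computing terms: a_0 = 11; a_1 = 18; a_2 = 29; a_3 = 2; a_4 = 31; a_5 = 33; a_6 = 19; a_7 = 7; a_8 = 26; a_9 = 33; a_{10} = 14; a_{11} = 2; a_{12} = 16; a_{13} = 18; a_{14} = 34; a_{15} = 7; a_{16} = 41; a_{17} = 3; a_{18} = 44; a_{19} = 2; a_{20} = 1; a_{21} = 3; a_{22} = 4; a_{23} = 7; a_{24} = 11; a_{25} = 18.
Since (a_{24}, a_{25}) = (a_0, a_1) = (11, 18) (two consecutive terms determine the rest), the sequence is periodic with period 24.
The value 4 first appears (with n ≥ 2) at a_{22}.

22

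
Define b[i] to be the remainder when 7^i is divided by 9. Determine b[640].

Computing terms: b[1] = 7; b[2] = 4; b[3] = 1; b[4] = 7.
Since b[4] = b[1] = 7, the sequence is periodic with period 3.
(640 - 1) mod 3 = 0, so b[640] = b[1] = 7.

7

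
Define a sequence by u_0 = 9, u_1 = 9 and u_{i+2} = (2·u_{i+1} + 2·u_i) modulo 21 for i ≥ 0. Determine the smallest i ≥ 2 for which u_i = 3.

6

Listing terms: u_0 = 9; u_1 = 9; u_2 = 15; u_3 = 6; u_4 = 0; u_5 = 12; u_6 = 3; u_7 = 9; u_8 = 3; u_9 = 3; u_{10} = 12; u_{11} = 9; u_{12} = 0; u_{13} = 18; u_{14} = 15; u_{15} = 3; u_{16} = 15; u_{17} = 15; u_{18} = 18; u_{19} = 3; u_{20} = 0; u_{21} = 6; u_{22} = 12; u_{23} = 15; u_{24} = 12; u_{25} = 12; u_{26} = 6; u_{27} = 15; u_{28} = 0; u_{29} = 9; u_{30} = 18; u_{31} = 12; u_{32} = 18; u_{33} = 18; u_{34} = 9; u_{35} = 12; u_{36} = 0; u_{37} = 3; u_{38} = 6; u_{39} = 18; u_{40} = 6; u_{41} = 6; u_{42} = 3; u_{43} = 18; u_{44} = 0; u_{45} = 15; u_{46} = 9; u_{47} = 6; u_{48} = 9; u_{49} = 9.
Since (u_{48}, u_{49}) = (u_0, u_1) = (9, 9) (two consecutive terms determine the rest), the sequence is periodic with period 48.
The value 3 first appears (with i ≥ 2) at u_6.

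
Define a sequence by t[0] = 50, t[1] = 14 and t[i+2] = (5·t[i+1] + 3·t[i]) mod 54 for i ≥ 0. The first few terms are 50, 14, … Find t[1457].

50

Listing terms: t[0] = 50, t[1] = 14, t[2] = 4, t[3] = 8, t[4] = 52, t[5] = 14, t[6] = 10, t[7] = 38, t[8] = 4, t[9] = 26, t[10] = 34, t[11] = 32, t[12] = 46, t[13] = 2, t[14] = 40, t[15] = 44, t[16] = 16, t[17] = 50, t[18] = 28, t[19] = 20, t[20] = 22, t[21] = 8, t[22] = 52.
Since (t[21], t[22]) = (t[3], t[4]) = (8, 52) (two consecutive terms determine the rest), the sequence is eventually periodic: after a pre-period of length 3 it cycles with period 18.
For i ≥ 3, t[i] depends only on (i - 3) mod 18. (1457 - 3) mod 18 = 14, so t[1457] = t[17] = 50.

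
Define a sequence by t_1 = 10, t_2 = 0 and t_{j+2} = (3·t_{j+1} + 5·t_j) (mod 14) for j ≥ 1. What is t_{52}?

10

Listing terms: t_1 = 10,  t_2 = 0,  t_3 = 8,  t_4 = 10,  t_5 = 0.
The sequence repeats with period 3.
(52 - 1) mod 3 = 0, so t_{52} = t_1 = 10.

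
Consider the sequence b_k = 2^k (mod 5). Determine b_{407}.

3

Listing terms: b_1 = 2; b_2 = 4; b_3 = 3; b_4 = 1; b_5 = 2.
The sequence repeats with period 4.
So b_{407} = b_{1 + ((407-1) mod 4)} = b_3 = 3.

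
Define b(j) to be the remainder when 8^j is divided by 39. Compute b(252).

1

Listing terms: b(0) = 1, b(1) = 8, b(2) = 25, b(3) = 5, b(4) = 1.
Since b(4) = b(0) = 1, the sequence is periodic with period 4.
(252 - 0) mod 4 = 0, so b(252) = b(0) = 1.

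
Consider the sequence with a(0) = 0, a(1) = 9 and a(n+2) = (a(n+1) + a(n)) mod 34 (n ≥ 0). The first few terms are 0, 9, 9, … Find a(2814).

Computing terms: a(0) = 0; a(1) = 9; a(2) = 9; a(3) = 18; a(4) = 27; a(5) = 11; a(6) = 4; a(7) = 15; a(8) = 19; a(9) = 0; a(10) = 19; a(11) = 19; a(12) = 4; a(13) = 23; a(14) = 27; a(15) = 16; a(16) = 9; a(17) = 25; a(18) = 0; a(19) = 25; a(20) = 25; a(21) = 16; a(22) = 7; a(23) = 23; a(24) = 30; a(25) = 19; a(26) = 15; a(27) = 0; a(28) = 15; a(29) = 15; a(30) = 30; a(31) = 11; a(32) = 7; a(33) = 18; a(34) = 25; a(35) = 9; a(36) = 0; a(37) = 9.
The sequence repeats with period 36.
So a(2814) = a(0 + ((2814-0) mod 36)) = a(6) = 4.

4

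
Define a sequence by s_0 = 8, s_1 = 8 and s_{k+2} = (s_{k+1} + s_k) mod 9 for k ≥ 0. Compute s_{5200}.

We have s_0 = 8; s_1 = 8; s_2 = 7; s_3 = 6; s_4 = 4; s_5 = 1; s_6 = 5; s_7 = 6; s_8 = 2; s_9 = 8; s_{10} = 1; s_{11} = 0; s_{12} = 1; s_{13} = 1; s_{14} = 2; s_{15} = 3; s_{16} = 5; s_{17} = 8; s_{18} = 4; s_{19} = 3; s_{20} = 7; s_{21} = 1; s_{22} = 8; s_{23} = 0; s_{24} = 8; s_{25} = 8.
Since (s_{24}, s_{25}) = (s_0, s_1) = (8, 8) (two consecutive terms determine the rest), the sequence is periodic with period 24.
So s_{5200} = s_{0 + ((5200-0) mod 24)} = s_{16} = 5.

5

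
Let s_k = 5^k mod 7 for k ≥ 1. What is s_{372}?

1

Listing terms: s_1 = 5, s_2 = 4, s_3 = 6, s_4 = 2, s_5 = 3, s_6 = 1, s_7 = 5.
Since s_7 = s_1 = 5, the sequence is periodic with period 6.
So s_{372} = s_{1 + ((372-1) mod 6)} = s_6 = 1.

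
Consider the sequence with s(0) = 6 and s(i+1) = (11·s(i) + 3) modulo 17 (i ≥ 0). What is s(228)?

Computing terms: s(0) = 6, s(1) = 1, s(2) = 14, s(3) = 4, s(4) = 13, s(5) = 10, s(6) = 11, s(7) = 5, s(8) = 7, s(9) = 12, s(10) = 16, s(11) = 9, s(12) = 0, s(13) = 3, s(14) = 2, s(15) = 8, s(16) = 6.
Since s(16) = s(0) = 6, the sequence is periodic with period 16.
(228 - 0) mod 16 = 4, so s(228) = s(4) = 13.

13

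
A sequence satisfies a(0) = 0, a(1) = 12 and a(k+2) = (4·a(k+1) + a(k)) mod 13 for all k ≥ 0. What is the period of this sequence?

a(0) = 0; a(1) = 12; a(2) = 9; a(3) = 9; a(4) = 6; a(5) = 7; a(6) = 8; a(7) = 0; a(8) = 8; a(9) = 6; a(10) = 6; a(11) = 4; a(12) = 9; a(13) = 1; a(14) = 0; a(15) = 1; a(16) = 4; a(17) = 4; a(18) = 7; a(19) = 6; a(20) = 5; a(21) = 0; a(22) = 5; a(23) = 7; a(24) = 7; a(25) = 9; a(26) = 4; a(27) = 12; a(28) = 0; a(29) = 12.
Since (a(28), a(29)) = (a(0), a(1)) = (0, 12) (two consecutive terms determine the rest), the sequence is periodic with period 28.

28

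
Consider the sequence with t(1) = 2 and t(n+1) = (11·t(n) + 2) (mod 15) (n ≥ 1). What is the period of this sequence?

10

We have t(1) = 2; t(2) = 9; t(3) = 11; t(4) = 3; t(5) = 5; t(6) = 12; t(7) = 14; t(8) = 6; t(9) = 8; t(10) = 0; t(11) = 2.
The sequence repeats with period 10.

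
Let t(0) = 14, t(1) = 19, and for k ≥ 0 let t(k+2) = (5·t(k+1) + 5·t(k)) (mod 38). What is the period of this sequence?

We have t(0) = 14,  t(1) = 19,  t(2) = 13,  t(3) = 8,  t(4) = 29,  t(5) = 33,  t(6) = 6,  t(7) = 5,  t(8) = 17,  t(9) = 34,  t(10) = 27,  t(11) = 1,  t(12) = 26,  t(13) = 21,  t(14) = 7,  t(15) = 26,  t(16) = 13,  t(17) = 5,  t(18) = 14,  t(19) = 19.
The sequence repeats with period 18.

18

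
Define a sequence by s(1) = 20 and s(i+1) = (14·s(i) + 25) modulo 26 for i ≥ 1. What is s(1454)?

23

s(1) = 20, s(2) = 19, s(3) = 5, s(4) = 17, s(5) = 3, s(6) = 15, s(7) = 1, s(8) = 13, s(9) = 25, s(10) = 11, s(11) = 23, s(12) = 9, s(13) = 21, s(14) = 7, s(15) = 19.
Since s(15) = s(2) = 19, the sequence is eventually periodic: after a pre-period of length 1 it cycles with period 13.
For i ≥ 2, s(i) depends only on (i - 2) mod 13. (1454 - 2) mod 13 = 9, so s(1454) = s(11) = 23.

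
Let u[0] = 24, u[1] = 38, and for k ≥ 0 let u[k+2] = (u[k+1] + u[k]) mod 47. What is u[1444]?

Listing terms: u[0] = 24,  u[1] = 38,  u[2] = 15,  u[3] = 6,  u[4] = 21,  u[5] = 27,  u[6] = 1,  u[7] = 28,  u[8] = 29,  u[9] = 10,  u[10] = 39,  u[11] = 2,  u[12] = 41,  u[13] = 43,  u[14] = 37,  u[15] = 33,  u[16] = 23,  u[17] = 9,  u[18] = 32,  u[19] = 41,  u[20] = 26,  u[21] = 20,  u[22] = 46,  u[23] = 19,  u[24] = 18,  u[25] = 37,  u[26] = 8,  u[27] = 45,  u[28] = 6,  u[29] = 4,  u[30] = 10,  u[31] = 14,  u[32] = 24,  u[33] = 38.
Since (u[32], u[33]) = (u[0], u[1]) = (24, 38) (two consecutive terms determine the rest), the sequence is periodic with period 32.
(1444 - 0) mod 32 = 4, so u[1444] = u[4] = 21.

21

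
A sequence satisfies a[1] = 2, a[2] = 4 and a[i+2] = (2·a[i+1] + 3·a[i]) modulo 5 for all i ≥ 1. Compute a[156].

0

We have a[1] = 2, a[2] = 4, a[3] = 4, a[4] = 0, a[5] = 2, a[6] = 4.
Since (a[5], a[6]) = (a[1], a[2]) = (2, 4) (two consecutive terms determine the rest), the sequence is periodic with period 4.
So a[156] = a[1 + ((156-1) mod 4)] = a[4] = 0.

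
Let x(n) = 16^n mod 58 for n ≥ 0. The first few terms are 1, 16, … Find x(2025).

24

x(0) = 1; x(1) = 16; x(2) = 24; x(3) = 36; x(4) = 54; x(5) = 52; x(6) = 20; x(7) = 30; x(8) = 16.
Since x(8) = x(1) = 16, the sequence is eventually periodic: after a pre-period of length 1 it cycles with period 7.
For n ≥ 1, x(n) depends only on (n - 1) mod 7. (2025 - 1) mod 7 = 1, so x(2025) = x(2) = 24.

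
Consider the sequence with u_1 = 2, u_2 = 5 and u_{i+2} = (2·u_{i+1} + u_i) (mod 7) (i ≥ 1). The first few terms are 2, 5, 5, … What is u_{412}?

1

Listing terms: u_1 = 2, u_2 = 5, u_3 = 5, u_4 = 1, u_5 = 0, u_6 = 1, u_7 = 2, u_8 = 5.
Since (u_7, u_8) = (u_1, u_2) = (2, 5) (two consecutive terms determine the rest), the sequence is periodic with period 6.
(412 - 1) mod 6 = 3, so u_{412} = u_4 = 1.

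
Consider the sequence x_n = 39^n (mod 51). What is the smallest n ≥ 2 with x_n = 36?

6

Computing terms: x_1 = 39; x_2 = 42; x_3 = 6; x_4 = 30; x_5 = 48; x_6 = 36; x_7 = 27; x_8 = 33; x_9 = 12; x_{10} = 9; x_{11} = 45; x_{12} = 21; x_{13} = 3; x_{14} = 15; x_{15} = 24; x_{16} = 18; x_{17} = 39.
The sequence repeats with period 16.
The value 36 first appears (with n ≥ 2) at x_6.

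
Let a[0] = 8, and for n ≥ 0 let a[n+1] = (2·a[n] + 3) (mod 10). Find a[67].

5

We have a[0] = 8,  a[1] = 9,  a[2] = 1,  a[3] = 5,  a[4] = 3,  a[5] = 9.
Since a[5] = a[1] = 9, the sequence is eventually periodic: after a pre-period of length 1 it cycles with period 4.
For n ≥ 1, a[n] depends only on (n - 1) mod 4. (67 - 1) mod 4 = 2, so a[67] = a[3] = 5.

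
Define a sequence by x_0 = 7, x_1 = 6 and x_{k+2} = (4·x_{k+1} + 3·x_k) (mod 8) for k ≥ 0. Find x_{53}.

6

Computing terms: x_0 = 7; x_1 = 6; x_2 = 5; x_3 = 6; x_4 = 7; x_5 = 6.
Since (x_4, x_5) = (x_0, x_1) = (7, 6) (two consecutive terms determine the rest), the sequence is periodic with period 4.
(53 - 0) mod 4 = 1, so x_{53} = x_1 = 6.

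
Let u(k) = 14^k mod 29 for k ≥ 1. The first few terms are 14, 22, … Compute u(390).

Listing terms: u(1) = 14,  u(2) = 22,  u(3) = 18,  u(4) = 20,  u(5) = 19,  u(6) = 5,  u(7) = 12,  u(8) = 23,  u(9) = 3,  u(10) = 13,  u(11) = 8,  u(12) = 25,  u(13) = 2,  u(14) = 28,  u(15) = 15,  u(16) = 7,  u(17) = 11,  u(18) = 9,  u(19) = 10,  u(20) = 24,  u(21) = 17,  u(22) = 6,  u(23) = 26,  u(24) = 16,  u(25) = 21,  u(26) = 4,  u(27) = 27,  u(28) = 1,  u(29) = 14.
Since u(29) = u(1) = 14, the sequence is periodic with period 28.
(390 - 1) mod 28 = 25, so u(390) = u(26) = 4.

4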